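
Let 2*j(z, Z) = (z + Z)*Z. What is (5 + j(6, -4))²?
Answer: 1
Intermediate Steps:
j(z, Z) = Z*(Z + z)/2 (j(z, Z) = ((z + Z)*Z)/2 = ((Z + z)*Z)/2 = (Z*(Z + z))/2 = Z*(Z + z)/2)
(5 + j(6, -4))² = (5 + (½)*(-4)*(-4 + 6))² = (5 + (½)*(-4)*2)² = (5 - 4)² = 1² = 1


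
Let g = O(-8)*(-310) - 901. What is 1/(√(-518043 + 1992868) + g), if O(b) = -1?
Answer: 591/1125544 + 5*√58993/1125544 ≈ 0.0016040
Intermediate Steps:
g = -591 (g = -1*(-310) - 901 = 310 - 901 = -591)
1/(√(-518043 + 1992868) + g) = 1/(√(-518043 + 1992868) - 591) = 1/(√1474825 - 591) = 1/(5*√58993 - 591) = 1/(-591 + 5*√58993)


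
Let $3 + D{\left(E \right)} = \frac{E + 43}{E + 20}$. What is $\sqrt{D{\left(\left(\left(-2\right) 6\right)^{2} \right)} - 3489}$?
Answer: $\frac{i \sqrt{23472541}}{82} \approx 59.083 i$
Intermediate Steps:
$D{\left(E \right)} = -3 + \frac{43 + E}{20 + E}$ ($D{\left(E \right)} = -3 + \frac{E + 43}{E + 20} = -3 + \frac{43 + E}{20 + E}$)
$\sqrt{D{\left(\left(\left(-2\right) 6\right)^{2} \right)} - 3489} = \sqrt{\frac{-17 - 2 \left(\left(-2\right) 6\right)^{2}}{20 + \left(\left(-2\right) 6\right)^{2}} - 3489} = \sqrt{\frac{-17 - 2 \left(-12\right)^{2}}{20 + \left(-12\right)^{2}} - 3489} = \sqrt{\frac{-17 - 288}{20 + 144} - 3489} = \sqrt{\frac{-17 - 288}{164} - 3489} = \sqrt{\frac{1}{164} \left(-305\right) - 3489} = \sqrt{- \frac{305}{164} - 3489} = \sqrt{- \frac{572501}{164}} = \frac{i \sqrt{23472541}}{82}$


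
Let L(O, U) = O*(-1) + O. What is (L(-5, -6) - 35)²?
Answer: 1225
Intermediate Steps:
L(O, U) = 0 (L(O, U) = -O + O = 0)
(L(-5, -6) - 35)² = (0 - 35)² = (-35)² = 1225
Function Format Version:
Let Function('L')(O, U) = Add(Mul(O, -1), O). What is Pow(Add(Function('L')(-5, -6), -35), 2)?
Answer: 1225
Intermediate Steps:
Function('L')(O, U) = 0 (Function('L')(O, U) = Add(Mul(-1, O), O) = 0)
Pow(Add(Function('L')(-5, -6), -35), 2) = Pow(Add(0, -35), 2) = Pow(-35, 2) = 1225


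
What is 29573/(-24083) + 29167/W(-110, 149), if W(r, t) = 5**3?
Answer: 698732236/3010375 ≈ 232.11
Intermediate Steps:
W(r, t) = 125
29573/(-24083) + 29167/W(-110, 149) = 29573/(-24083) + 29167/125 = 29573*(-1/24083) + 29167*(1/125) = -29573/24083 + 29167/125 = 698732236/3010375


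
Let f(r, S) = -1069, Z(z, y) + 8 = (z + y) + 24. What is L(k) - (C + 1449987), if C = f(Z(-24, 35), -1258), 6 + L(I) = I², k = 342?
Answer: -1331960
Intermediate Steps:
L(I) = -6 + I²
Z(z, y) = 16 + y + z (Z(z, y) = -8 + ((z + y) + 24) = -8 + ((y + z) + 24) = -8 + (24 + y + z) = 16 + y + z)
C = -1069
L(k) - (C + 1449987) = (-6 + 342²) - (-1069 + 1449987) = (-6 + 116964) - 1*1448918 = 116958 - 1448918 = -1331960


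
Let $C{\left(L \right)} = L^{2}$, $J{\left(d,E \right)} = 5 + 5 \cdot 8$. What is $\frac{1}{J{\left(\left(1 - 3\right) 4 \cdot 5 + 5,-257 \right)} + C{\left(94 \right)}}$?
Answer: $\frac{1}{8881} \approx 0.0001126$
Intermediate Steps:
$J{\left(d,E \right)} = 45$ ($J{\left(d,E \right)} = 5 + 40 = 45$)
$\frac{1}{J{\left(\left(1 - 3\right) 4 \cdot 5 + 5,-257 \right)} + C{\left(94 \right)}} = \frac{1}{45 + 94^{2}} = \frac{1}{45 + 8836} = \frac{1}{8881}$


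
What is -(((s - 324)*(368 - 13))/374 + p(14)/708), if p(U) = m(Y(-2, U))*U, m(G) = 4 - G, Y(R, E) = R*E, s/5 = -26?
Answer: 14242601/33099 ≈ 430.30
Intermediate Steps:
s = -130 (s = 5*(-26) = -130)
Y(R, E) = E*R
p(U) = U*(4 + 2*U) (p(U) = (4 - U*(-2))*U = (4 - (-2)*U)*U = (4 + 2*U)*U = U*(4 + 2*U))
-(((s - 324)*(368 - 13))/374 + p(14)/708) = -(((-130 - 324)*(368 - 13))/374 + (2*14*(2 + 14))/708) = -(-454*355*(1/374) + (2*14*16)*(1/708)) = -(-161170*1/374 + 448*(1/708)) = -(-80585/187 + 112/177) = -1*(-14242601/33099) = 14242601/33099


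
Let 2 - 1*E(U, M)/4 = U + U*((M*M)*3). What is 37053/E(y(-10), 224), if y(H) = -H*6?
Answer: -37053/36126952 ≈ -0.0010256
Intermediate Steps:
y(H) = -6*H
E(U, M) = 8 - 4*U - 12*U*M**2 (E(U, M) = 8 - 4*(U + U*((M*M)*3)) = 8 - 4*(U + U*(M**2*3)) = 8 - 4*(U + U*(3*M**2)) = 8 - 4*(U + 3*U*M**2) = 8 + (-4*U - 12*U*M**2) = 8 - 4*U - 12*U*M**2)
37053/E(y(-10), 224) = 37053/(8 - (-24)*(-10) - 12*(-6*(-10))*224**2) = 37053/(8 - 4*60 - 12*60*50176) = 37053/(8 - 240 - 36126720) = 37053/(-36126952) = 37053*(-1/36126952) = -37053/36126952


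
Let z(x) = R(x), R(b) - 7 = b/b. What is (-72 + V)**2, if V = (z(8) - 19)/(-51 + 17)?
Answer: 5938969/1156 ≈ 5137.5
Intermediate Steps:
R(b) = 8 (R(b) = 7 + b/b = 7 + 1 = 8)
z(x) = 8
V = 11/34 (V = (8 - 19)/(-51 + 17) = -11/(-34) = -11*(-1/34) = 11/34 ≈ 0.32353)
(-72 + V)**2 = (-72 + 11/34)**2 = (-2437/34)**2 = 5938969/1156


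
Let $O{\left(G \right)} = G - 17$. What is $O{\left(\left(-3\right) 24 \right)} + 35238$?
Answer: $35149$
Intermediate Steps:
$O{\left(G \right)} = -17 + G$
$O{\left(\left(-3\right) 24 \right)} + 35238 = \left(-17 - 72\right) + 35238 = -89 + 35238 = 35149$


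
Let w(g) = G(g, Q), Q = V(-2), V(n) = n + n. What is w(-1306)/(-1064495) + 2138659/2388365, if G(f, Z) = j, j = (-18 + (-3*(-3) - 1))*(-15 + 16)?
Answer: 455323139171/508480520135 ≈ 0.89546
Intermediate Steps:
V(n) = 2*n
Q = -4 (Q = 2*(-2) = -4)
j = -10 (j = (-18 + (9 - 1))*1 = (-18 + 8)*1 = -10*1 = -10)
G(f, Z) = -10
w(g) = -10
w(-1306)/(-1064495) + 2138659/2388365 = -10/(-1064495) + 2138659/2388365 = -10*(-1/1064495) + 2138659*(1/2388365) = 2/212899 + 2138659/2388365 = 455323139171/508480520135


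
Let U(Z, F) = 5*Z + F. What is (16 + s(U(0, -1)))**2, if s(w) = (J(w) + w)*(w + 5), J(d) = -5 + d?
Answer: 144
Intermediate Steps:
U(Z, F) = F + 5*Z
s(w) = (-5 + 2*w)*(5 + w) (s(w) = ((-5 + w) + w)*(w + 5) = (-5 + 2*w)*(5 + w))
(16 + s(U(0, -1)))**2 = (16 + (-25 + 2*(-1 + 5*0)**2 + 5*(-1 + 5*0)))**2 = (16 + (-25 + 2*(-1 + 0)**2 + 5*(-1 + 0)))**2 = (16 + (-25 + 2*(-1)**2 + 5*(-1)))**2 = (16 + (-25 + 2*1 - 5))**2 = (16 + (-25 + 2 - 5))**2 = (16 - 28)**2 = (-12)**2 = 144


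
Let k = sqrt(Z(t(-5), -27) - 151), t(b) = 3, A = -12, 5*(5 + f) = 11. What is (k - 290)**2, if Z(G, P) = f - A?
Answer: (1450 - I*sqrt(3545))**2/25 ≈ 83958.0 - 6906.6*I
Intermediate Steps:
f = -14/5 (f = -5 + (1/5)*11 = -5 + 11/5 = -14/5 ≈ -2.8000)
Z(G, P) = 46/5 (Z(G, P) = -14/5 - 1*(-12) = -14/5 + 12 = 46/5)
k = I*sqrt(3545)/5 (k = sqrt(46/5 - 151) = sqrt(-709/5) = I*sqrt(3545)/5 ≈ 11.908*I)
(k - 290)**2 = (I*sqrt(3545)/5 - 290)**2 = (-290 + I*sqrt(3545)/5)**2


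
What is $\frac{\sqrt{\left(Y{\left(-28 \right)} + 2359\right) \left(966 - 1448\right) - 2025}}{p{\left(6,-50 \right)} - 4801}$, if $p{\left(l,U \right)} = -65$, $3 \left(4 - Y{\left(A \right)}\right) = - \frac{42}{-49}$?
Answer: $- \frac{i \sqrt{55901811}}{34062} \approx - 0.2195 i$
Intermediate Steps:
$Y{\left(A \right)} = \frac{26}{7}$ ($Y{\left(A \right)} = 4 - \frac{\left(-42\right) \frac{1}{-49}}{3} = 4 - \frac{\left(-42\right) \left(- \frac{1}{49}\right)}{3} = 4 - \frac{2}{7} = \frac{26}{7}$)
$\frac{\sqrt{\left(Y{\left(-28 \right)} + 2359\right) \left(966 - 1448\right) - 2025}}{p{\left(6,-50 \right)} - 4801} = \frac{\sqrt{\left(\frac{26}{7} + 2359\right) \left(966 - 1448\right) - 2025}}{-65 - 4801} = \frac{\sqrt{\frac{16539}{7} \left(-482\right) - 2025}}{-4866} = \sqrt{- \frac{7971798}{7} - 2025} \left(- \frac{1}{4866}\right) = \sqrt{- \frac{7985973}{7}} \left(- \frac{1}{4866}\right) = \frac{i \sqrt{55901811}}{7} \left(- \frac{1}{4866}\right) = - \frac{i \sqrt{55901811}}{34062}$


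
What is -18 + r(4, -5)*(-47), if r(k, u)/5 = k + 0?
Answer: -958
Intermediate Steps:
r(k, u) = 5*k (r(k, u) = 5*(k + 0) = 5*k)
-18 + r(4, -5)*(-47) = -18 + (5*4)*(-47) = -18 + 20*(-47) = -18 - 940 = -958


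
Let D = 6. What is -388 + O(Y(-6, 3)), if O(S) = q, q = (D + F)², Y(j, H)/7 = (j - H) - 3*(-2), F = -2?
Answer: -372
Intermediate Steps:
Y(j, H) = 42 - 7*H + 7*j (Y(j, H) = 7*((j - H) - 3*(-2)) = 7*((j - H) + 6) = 7*(6 + j - H) = 42 - 7*H + 7*j)
q = 16 (q = (6 - 2)² = 4² = 16)
O(S) = 16
-388 + O(Y(-6, 3)) = -388 + 16 = -372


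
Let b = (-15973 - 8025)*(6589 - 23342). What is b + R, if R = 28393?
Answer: 402066887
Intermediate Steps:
b = 402038494 (b = -23998*(-16753) = 402038494)
b + R = 402038494 + 28393 = 402066887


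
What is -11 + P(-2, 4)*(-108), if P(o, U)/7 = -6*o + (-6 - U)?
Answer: -1523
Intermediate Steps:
P(o, U) = -42 - 42*o - 7*U (P(o, U) = 7*(-6*o + (-6 - U)) = 7*(-6 - U - 6*o) = -42 - 42*o - 7*U)
-11 + P(-2, 4)*(-108) = -11 + (-42 - 42*(-2) - 7*4)*(-108) = -11 + (-42 + 84 - 28)*(-108) = -11 + 14*(-108) = -11 - 1512 = -1523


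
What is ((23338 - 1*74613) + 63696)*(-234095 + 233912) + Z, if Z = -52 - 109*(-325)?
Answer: -2237670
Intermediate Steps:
Z = 35373 (Z = -52 + 35425 = 35373)
((23338 - 1*74613) + 63696)*(-234095 + 233912) + Z = ((23338 - 1*74613) + 63696)*(-234095 + 233912) + 35373 = ((23338 - 74613) + 63696)*(-183) + 35373 = (-51275 + 63696)*(-183) + 35373 = 12421*(-183) + 35373 = -2273043 + 35373 = -2237670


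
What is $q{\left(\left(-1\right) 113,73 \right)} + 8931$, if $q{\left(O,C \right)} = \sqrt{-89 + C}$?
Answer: $8931 + 4 i \approx 8931.0 + 4.0 i$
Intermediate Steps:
$q{\left(\left(-1\right) 113,73 \right)} + 8931 = \sqrt{-89 + 73} + 8931 = \sqrt{-16} + 8931 = 4 i + 8931 = 8931 + 4 i$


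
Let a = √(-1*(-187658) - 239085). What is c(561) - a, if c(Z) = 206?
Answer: 206 - I*√51427 ≈ 206.0 - 226.78*I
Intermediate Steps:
a = I*√51427 (a = √(187658 - 239085) = √(-51427) = I*√51427 ≈ 226.78*I)
c(561) - a = 206 - I*√51427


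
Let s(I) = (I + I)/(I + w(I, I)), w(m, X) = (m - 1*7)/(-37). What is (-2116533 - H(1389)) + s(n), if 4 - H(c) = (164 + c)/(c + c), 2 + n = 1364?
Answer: -288336203219023/136230342 ≈ -2.1165e+6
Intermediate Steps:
n = 1362 (n = -2 + 1364 = 1362)
w(m, X) = 7/37 - m/37 (w(m, X) = (m - 7)*(-1/37) = (-7 + m)*(-1/37) = 7/37 - m/37)
H(c) = 4 - (164 + c)/(2*c) (H(c) = 4 - (164 + c)/(c + c) = 4 - (164 + c)/(2*c))
s(I) = 2*I/(7/37 + 36*I/37) (s(I) = (I + I)/(I + (7/37 - I/37)) = (2*I)/(7/37 + 36*I/37) = 2*I/(7/37 + 36*I/37))
(-2116533 - H(1389)) + s(n) = (-2116533 - (7/2 - 82/1389)) + 74*1362/(7 + 36*1362) = (-2116533 - (7/2 - 82*1/1389)) + 74*1362/(7 + 49032) = (-2116533 - (7/2 - 82/1389)) + 74*1362/49039 = (-2116533 - 1*9559/2778) + 74*1362*(1/49039) = (-2116533 - 9559/2778) + 100788/49039 = -5879738233/2778 + 100788/49039 = -288336203219023/136230342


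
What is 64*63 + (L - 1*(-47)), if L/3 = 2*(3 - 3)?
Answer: 4079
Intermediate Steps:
L = 0 (L = 3*(2*(3 - 3)) = 3*(2*0) = 3*0 = 0)
64*63 + (L - 1*(-47)) = 64*63 + (0 - 1*(-47)) = 4032 + (0 + 47) = 4032 + 47 = 4079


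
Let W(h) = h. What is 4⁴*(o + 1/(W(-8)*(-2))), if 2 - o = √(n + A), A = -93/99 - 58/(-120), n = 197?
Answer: 528 - 128*√21403635/165 ≈ -3061.0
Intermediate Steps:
A = -301/660 (A = -93*1/99 - 58*(-1/120) = -31/33 + 29/60 = -301/660 ≈ -0.45606)
o = 2 - √21403635/330 (o = 2 - √(197 - 301/660) = 2 - √(129719/660) = 2 - √21403635/330 ≈ -12.019)
4⁴*(o + 1/(W(-8)*(-2))) = 4⁴*((2 - √21403635/330) + 1/(-8*(-2))) = 256*((2 - √21403635/330) + 1/16) = 256*(33/16 - √21403635/330) = 528 - 128*√21403635/165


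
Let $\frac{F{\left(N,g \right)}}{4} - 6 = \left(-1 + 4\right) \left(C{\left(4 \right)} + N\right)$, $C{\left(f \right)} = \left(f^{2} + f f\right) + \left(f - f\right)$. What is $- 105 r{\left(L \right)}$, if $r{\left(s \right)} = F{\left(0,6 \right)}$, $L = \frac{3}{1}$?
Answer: $-42840$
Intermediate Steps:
$C{\left(f \right)} = 2 f^{2}$ ($C{\left(f \right)} = \left(f^{2} + f^{2}\right) + 0 = 2 f^{2} + 0 = 2 f^{2}$)
$L = 3$ ($L = 3 \cdot 1 = 3$)
$F{\left(N,g \right)} = 408 + 12 N$ ($F{\left(N,g \right)} = 24 + 4 \left(-1 + 4\right) \left(2 \cdot 4^{2} + N\right) = 24 + 4 \cdot 3 \left(2 \cdot 16 + N\right) = 24 + 4 \cdot 3 \left(32 + N\right) = 24 + 4 \left(96 + 3 N\right) = 24 + \left(384 + 12 N\right) = 408 + 12 N$)
$r{\left(s \right)} = 408$ ($r{\left(s \right)} = 408 + 12 \cdot 0 = 408 + 0 = 408$)
$- 105 r{\left(L \right)} = \left(-105\right) 408 = -42840$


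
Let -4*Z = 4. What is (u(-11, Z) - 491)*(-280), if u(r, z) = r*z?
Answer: 134400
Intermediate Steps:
Z = -1 (Z = -¼*4 = -1)
(u(-11, Z) - 491)*(-280) = (-11*(-1) - 491)*(-280) = (11 - 491)*(-280) = -480*(-280) = 134400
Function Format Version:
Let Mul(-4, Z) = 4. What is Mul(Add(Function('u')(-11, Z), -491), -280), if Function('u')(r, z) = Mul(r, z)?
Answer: 134400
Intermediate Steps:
Z = -1 (Z = Mul(Rational(-1, 4), 4) = -1)
Mul(Add(Function('u')(-11, Z), -491), -280) = Mul(Add(Mul(-11, -1), -491), -280) = Mul(Add(11, -491), -280) = Mul(-480, -280) = 134400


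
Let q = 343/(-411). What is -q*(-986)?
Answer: -338198/411 ≈ -822.87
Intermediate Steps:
q = -343/411 (q = 343*(-1/411) = -343/411 ≈ -0.83455)
-q*(-986) = -(-343)*(-986)/411 = -1*338198/411 = -338198/411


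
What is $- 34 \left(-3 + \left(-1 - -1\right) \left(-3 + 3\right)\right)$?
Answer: $102$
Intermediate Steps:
$- 34 \left(-3 + \left(-1 - -1\right) \left(-3 + 3\right)\right) = - 34 \left(-3 + \left(-1 + 1\right) 0\right) = - 34 \left(-3 + 0 \cdot 0\right) = - 34 \left(-3 + 0\right) = \left(-34\right) \left(-3\right) = 102$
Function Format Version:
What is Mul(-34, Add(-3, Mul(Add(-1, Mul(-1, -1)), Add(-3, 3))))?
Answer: 102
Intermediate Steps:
Mul(-34, Add(-3, Mul(Add(-1, Mul(-1, -1)), Add(-3, 3)))) = Mul(-34, Add(-3, Mul(Add(-1, 1), 0))) = Mul(-34, Add(-3, Mul(0, 0))) = Mul(-34, Add(-3, 0)) = Mul(-34, -3) = 102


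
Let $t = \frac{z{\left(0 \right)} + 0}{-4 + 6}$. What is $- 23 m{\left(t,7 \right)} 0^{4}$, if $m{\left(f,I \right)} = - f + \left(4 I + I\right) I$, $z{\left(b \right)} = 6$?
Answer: $0$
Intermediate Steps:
$t = 3$ ($t = \frac{6 + 0}{-4 + 6} = \frac{6}{2} = 6 \cdot \frac{1}{2} = 3$)
$m{\left(f,I \right)} = - f + 5 I^{2}$ ($m{\left(f,I \right)} = - f + 5 I I = - f + 5 I^{2}$)
$- 23 m{\left(t,7 \right)} 0^{4} = - 23 \left(\left(-1\right) 3 + 5 \cdot 7^{2}\right) 0^{4} = - 23 \left(-3 + 5 \cdot 49\right) 0 = - 23 \left(-3 + 245\right) 0 = \left(-23\right) 242 \cdot 0 = \left(-5566\right) 0 = 0$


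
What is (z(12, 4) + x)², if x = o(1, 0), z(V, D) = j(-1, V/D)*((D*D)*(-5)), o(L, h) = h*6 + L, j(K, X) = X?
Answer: 57121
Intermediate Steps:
o(L, h) = L + 6*h (o(L, h) = 6*h + L = L + 6*h)
z(V, D) = -5*D*V (z(V, D) = (V/D)*((D*D)*(-5)) = (V/D)*(D²*(-5)) = (V/D)*(-5*D²) = -5*D*V)
x = 1 (x = 1 + 6*0 = 1 + 0 = 1)
(z(12, 4) + x)² = (-5*4*12 + 1)² = (-240 + 1)² = (-239)² = 57121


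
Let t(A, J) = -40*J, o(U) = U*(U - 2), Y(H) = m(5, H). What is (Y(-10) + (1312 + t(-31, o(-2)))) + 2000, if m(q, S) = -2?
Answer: 2990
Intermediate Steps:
Y(H) = -2
o(U) = U*(-2 + U)
(Y(-10) + (1312 + t(-31, o(-2)))) + 2000 = (-2 + (1312 - (-80)*(-2 - 2))) + 2000 = (-2 + (1312 - (-80)*(-4))) + 2000 = (-2 + (1312 - 40*8)) + 2000 = (-2 + (1312 - 320)) + 2000 = (-2 + 992) + 2000 = 990 + 2000 = 2990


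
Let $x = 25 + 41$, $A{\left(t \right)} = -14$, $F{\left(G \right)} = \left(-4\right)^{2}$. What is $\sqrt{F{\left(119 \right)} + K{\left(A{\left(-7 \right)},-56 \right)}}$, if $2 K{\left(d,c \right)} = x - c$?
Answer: $\sqrt{77} \approx 8.775$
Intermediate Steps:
$F{\left(G \right)} = 16$
$x = 66$
$K{\left(d,c \right)} = 33 - \frac{c}{2}$ ($K{\left(d,c \right)} = \frac{66 - c}{2} = 33 - \frac{c}{2}$)
$\sqrt{F{\left(119 \right)} + K{\left(A{\left(-7 \right)},-56 \right)}} = \sqrt{16 + \left(33 - -28\right)} = \sqrt{16 + \left(33 + 28\right)} = \sqrt{16 + 61} = \sqrt{77}$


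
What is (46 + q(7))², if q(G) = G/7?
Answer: 2209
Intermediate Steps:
q(G) = G/7 (q(G) = G*(⅐) = G/7)
(46 + q(7))² = (46 + (⅐)*7)² = (46 + 1)² = 47² = 2209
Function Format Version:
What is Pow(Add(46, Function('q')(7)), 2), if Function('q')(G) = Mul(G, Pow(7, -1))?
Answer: 2209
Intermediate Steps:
Function('q')(G) = Mul(Rational(1, 7), G) (Function('q')(G) = Mul(G, Rational(1, 7)) = Mul(Rational(1, 7), G))
Pow(Add(46, Function('q')(7)), 2) = Pow(Add(46, Mul(Rational(1, 7), 7)), 2) = Pow(Add(46, 1), 2) = Pow(47, 2) = 2209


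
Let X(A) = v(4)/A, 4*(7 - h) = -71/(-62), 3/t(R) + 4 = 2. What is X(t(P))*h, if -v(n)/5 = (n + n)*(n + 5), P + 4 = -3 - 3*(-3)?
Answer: 49950/31 ≈ 1611.3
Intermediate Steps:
P = 2 (P = -4 + (-3 - 3*(-3)) = -4 + (-3 + 9) = -4 + 6 = 2)
t(R) = -3/2 (t(R) = 3/(-4 + 2) = 3/(-2) = 3*(-1/2) = -3/2)
v(n) = -10*n*(5 + n) (v(n) = -5*(n + n)*(n + 5) = -5*2*n*(5 + n) = -10*n*(5 + n))
h = 1665/248 (h = 7 - (-71)/(4*(-62)) = 7 - (-71)*(-1)/(4*62) = 7 - 1/4*71/62 = 7 - 71/248 = 1665/248 ≈ 6.7137)
X(A) = -360/A (X(A) = (-10*4*(5 + 4))/A = (-10*4*9)/A = -360/A)
X(t(P))*h = -360/(-3/2)*(1665/248) = -360*(-2/3)*(1665/248) = 240*(1665/248) = 49950/31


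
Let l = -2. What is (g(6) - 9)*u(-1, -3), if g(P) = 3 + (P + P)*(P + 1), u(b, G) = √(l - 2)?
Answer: 156*I ≈ 156.0*I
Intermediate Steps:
u(b, G) = 2*I (u(b, G) = √(-2 - 2) = √(-4) = 2*I)
g(P) = 3 + 2*P*(1 + P) (g(P) = 3 + (2*P)*(1 + P) = 3 + 2*P*(1 + P))
(g(6) - 9)*u(-1, -3) = ((3 + 2*6 + 2*6²) - 9)*(2*I) = ((3 + 12 + 2*36) - 9)*(2*I) = ((3 + 12 + 72) - 9)*(2*I) = (87 - 9)*(2*I) = 78*(2*I) = 156*I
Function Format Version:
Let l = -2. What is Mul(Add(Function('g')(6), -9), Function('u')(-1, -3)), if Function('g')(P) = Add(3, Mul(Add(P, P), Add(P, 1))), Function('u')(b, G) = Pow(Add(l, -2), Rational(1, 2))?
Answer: Mul(156, I) ≈ Mul(156.00, I)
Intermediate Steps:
Function('u')(b, G) = Mul(2, I) (Function('u')(b, G) = Pow(Add(-2, -2), Rational(1, 2)) = Pow(-4, Rational(1, 2)) = Mul(2, I))
Function('g')(P) = Add(3, Mul(2, P, Add(1, P))) (Function('g')(P) = Add(3, Mul(Mul(2, P), Add(1, P))) = Add(3, Mul(2, P, Add(1, P))))
Mul(Add(Function('g')(6), -9), Function('u')(-1, -3)) = Mul(Add(Add(3, Mul(2, 6), Mul(2, Pow(6, 2))), -9), Mul(2, I)) = Mul(Add(Add(3, 12, Mul(2, 36)), -9), Mul(2, I)) = Mul(Add(Add(3, 12, 72), -9), Mul(2, I)) = Mul(Add(87, -9), Mul(2, I)) = Mul(78, Mul(2, I)) = Mul(156, I)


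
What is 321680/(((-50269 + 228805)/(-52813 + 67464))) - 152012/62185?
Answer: 36630830159546/1387782645 ≈ 26395.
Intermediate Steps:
321680/(((-50269 + 228805)/(-52813 + 67464))) - 152012/62185 = 321680/((178536/14651)) - 152012*1/62185 = 321680/((178536*(1/14651))) - 152012/62185 = 321680/(178536/14651) - 152012/62185 = 321680*(14651/178536) - 152012/62185 = 589116710/22317 - 152012/62185 = 36630830159546/1387782645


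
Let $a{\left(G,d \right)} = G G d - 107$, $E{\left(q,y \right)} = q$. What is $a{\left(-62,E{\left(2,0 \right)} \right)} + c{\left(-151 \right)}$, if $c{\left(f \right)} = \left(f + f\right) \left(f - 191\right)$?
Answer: $110865$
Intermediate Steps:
$c{\left(f \right)} = 2 f \left(-191 + f\right)$
$a{\left(G,d \right)} = -107 + d G^{2}$ ($a{\left(G,d \right)} = G^{2} d - 107 = d G^{2} - 107 = -107 + d G^{2}$)
$a{\left(-62,E{\left(2,0 \right)} \right)} + c{\left(-151 \right)} = \left(-107 + 2 \left(-62\right)^{2}\right) + 2 \left(-151\right) \left(-191 - 151\right) = \left(-107 + 2 \cdot 3844\right) + 2 \left(-151\right) \left(-342\right) = \left(-107 + 7688\right) + 103284 = 7581 + 103284 = 110865$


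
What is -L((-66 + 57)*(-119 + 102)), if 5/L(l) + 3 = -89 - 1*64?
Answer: 5/156 ≈ 0.032051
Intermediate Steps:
L(l) = -5/156 (L(l) = 5/(-3 + (-89 - 1*64)) = 5/(-3 + (-89 - 64)) = 5/(-3 - 153) = 5/(-156) = 5*(-1/156) = -5/156)
-L((-66 + 57)*(-119 + 102)) = -1*(-5/156) = 5/156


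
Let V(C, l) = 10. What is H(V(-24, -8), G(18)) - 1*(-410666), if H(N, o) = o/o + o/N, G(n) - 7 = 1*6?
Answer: 4106683/10 ≈ 4.1067e+5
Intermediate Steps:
G(n) = 13 (G(n) = 7 + 1*6 = 7 + 6 = 13)
H(N, o) = 1 + o/N
H(V(-24, -8), G(18)) - 1*(-410666) = (10 + 13)/10 - 1*(-410666) = (⅒)*23 + 410666 = 23/10 + 410666 = 4106683/10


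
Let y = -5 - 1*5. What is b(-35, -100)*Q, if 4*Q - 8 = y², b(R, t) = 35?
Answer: 945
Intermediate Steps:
y = -10 (y = -5 - 5 = -10)
Q = 27 (Q = 2 + (¼)*(-10)² = 2 + (¼)*100 = 2 + 25 = 27)
b(-35, -100)*Q = 35*27 = 945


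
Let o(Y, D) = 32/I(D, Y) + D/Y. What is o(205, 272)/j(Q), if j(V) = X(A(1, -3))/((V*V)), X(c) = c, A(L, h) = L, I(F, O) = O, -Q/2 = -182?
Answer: 40278784/205 ≈ 1.9648e+5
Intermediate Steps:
Q = 364 (Q = -2*(-182) = 364)
j(V) = V⁻² (j(V) = 1/(V*V) = 1/V² = V⁻²)
o(Y, D) = 32/Y + D/Y
o(205, 272)/j(Q) = ((32 + 272)/205)/(364⁻²) = ((1/205)*304)/(1/132496) = (304/205)*132496 = 40278784/205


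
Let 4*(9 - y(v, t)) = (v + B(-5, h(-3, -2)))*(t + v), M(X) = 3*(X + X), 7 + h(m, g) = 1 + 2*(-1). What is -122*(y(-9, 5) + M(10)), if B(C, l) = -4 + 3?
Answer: -7198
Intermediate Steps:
h(m, g) = -8 (h(m, g) = -7 + (1 + 2*(-1)) = -7 + (1 - 2) = -7 - 1 = -8)
B(C, l) = -1
M(X) = 6*X (M(X) = 3*(2*X) = 6*X)
y(v, t) = 9 - (-1 + v)*(t + v)/4 (y(v, t) = 9 - (v - 1)*(t + v)/4 = 9 - (-1 + v)*(t + v)/4)
-122*(y(-9, 5) + M(10)) = -122*((9 - ¼*(-9)² + (¼)*5 + (¼)*(-9) - ¼*5*(-9)) + 6*10) = -122*((9 - ¼*81 + 5/4 - 9/4 + 45/4) + 60) = -122*((9 - 81/4 + 5/4 - 9/4 + 45/4) + 60) = -122*(-1 + 60) = -122*59 = -7198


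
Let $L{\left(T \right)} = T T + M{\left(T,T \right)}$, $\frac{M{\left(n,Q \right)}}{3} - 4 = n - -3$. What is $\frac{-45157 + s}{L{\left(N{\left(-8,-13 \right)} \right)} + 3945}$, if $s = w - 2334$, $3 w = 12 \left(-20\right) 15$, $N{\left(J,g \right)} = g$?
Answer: $- \frac{48691}{4096} \approx -11.887$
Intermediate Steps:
$M{\left(n,Q \right)} = 21 + 3 n$ ($M{\left(n,Q \right)} = 12 + 3 \left(n - -3\right) = 12 + 3 \left(n + 3\right) = 12 + 3 \left(3 + n\right) = 12 + \left(9 + 3 n\right) = 21 + 3 n$)
$w = -1200$ ($w = \frac{12 \left(-20\right) 15}{3} = \frac{\left(-240\right) 15}{3} = \frac{1}{3} \left(-3600\right) = -1200$)
$s = -3534$ ($s = -1200 - 2334 = -3534$)
$L{\left(T \right)} = 21 + T^{2} + 3 T$ ($L{\left(T \right)} = T T + \left(21 + 3 T\right) = T^{2} + \left(21 + 3 T\right) = 21 + T^{2} + 3 T$)
$\frac{-45157 + s}{L{\left(N{\left(-8,-13 \right)} \right)} + 3945} = \frac{-45157 - 3534}{\left(21 + \left(-13\right)^{2} + 3 \left(-13\right)\right) + 3945} = - \frac{48691}{\left(21 + 169 - 39\right) + 3945} = - \frac{48691}{151 + 3945} = - \frac{48691}{4096}$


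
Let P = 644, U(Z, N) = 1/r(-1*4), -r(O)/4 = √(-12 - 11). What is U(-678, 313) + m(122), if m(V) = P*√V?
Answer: 644*√122 + I*√23/92 ≈ 7113.2 + 0.052129*I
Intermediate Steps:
r(O) = -4*I*√23 (r(O) = -4*√(-12 - 11) = -4*I*√23)
U(Z, N) = I*√23/92 (U(Z, N) = 1/(-4*I*√23) = I*√23/92)
m(V) = 644*√V
U(-678, 313) + m(122) = I*√23/92 + 644*√122 = 644*√122 + I*√23/92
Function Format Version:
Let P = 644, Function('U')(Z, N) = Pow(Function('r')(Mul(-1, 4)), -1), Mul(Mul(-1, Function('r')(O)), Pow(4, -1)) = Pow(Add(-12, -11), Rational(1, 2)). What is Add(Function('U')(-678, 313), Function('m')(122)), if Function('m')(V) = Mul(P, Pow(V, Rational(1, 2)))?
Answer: Add(Mul(644, Pow(122, Rational(1, 2))), Mul(Rational(1, 92), I, Pow(23, Rational(1, 2)))) ≈ Add(7113.2, Mul(0.052129, I))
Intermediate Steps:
Function('r')(O) = Mul(-4, I, Pow(23, Rational(1, 2))) (Function('r')(O) = Mul(-4, Pow(Add(-12, -11), Rational(1, 2))) = Mul(-4, Pow(-23, Rational(1, 2))) = Mul(-4, Mul(I, Pow(23, Rational(1, 2)))) = Mul(-4, I, Pow(23, Rational(1, 2))))
Function('U')(Z, N) = Mul(Rational(1, 92), I, Pow(23, Rational(1, 2))) (Function('U')(Z, N) = Pow(Mul(-4, I, Pow(23, Rational(1, 2))), -1) = Mul(Rational(1, 92), I, Pow(23, Rational(1, 2))))
Function('m')(V) = Mul(644, Pow(V, Rational(1, 2)))
Add(Function('U')(-678, 313), Function('m')(122)) = Add(Mul(Rational(1, 92), I, Pow(23, Rational(1, 2))), Mul(644, Pow(122, Rational(1, 2)))) = Add(Mul(644, Pow(122, Rational(1, 2))), Mul(Rational(1, 92), I, Pow(23, Rational(1, 2))))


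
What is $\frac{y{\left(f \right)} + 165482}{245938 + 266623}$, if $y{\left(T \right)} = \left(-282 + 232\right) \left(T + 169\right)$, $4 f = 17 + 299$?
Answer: $\frac{153082}{512561} \approx 0.29866$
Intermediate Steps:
$f = 79$ ($f = \frac{17 + 299}{4} = \frac{1}{4} \cdot 316 = 79$)
$y{\left(T \right)} = -8450 - 50 T$ ($y{\left(T \right)} = - 50 \left(169 + T\right) = -8450 - 50 T$)
$\frac{y{\left(f \right)} + 165482}{245938 + 266623} = \frac{\left(-8450 - 3950\right) + 165482}{245938 + 266623} = \frac{\left(-8450 - 3950\right) + 165482}{512561} = \left(-12400 + 165482\right) \frac{1}{512561} = 153082 \cdot \frac{1}{512561} = \frac{153082}{512561}$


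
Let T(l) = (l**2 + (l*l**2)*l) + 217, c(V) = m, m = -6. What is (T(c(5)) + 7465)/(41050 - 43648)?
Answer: -4507/1299 ≈ -3.4696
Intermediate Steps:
c(V) = -6
T(l) = 217 + l**2 + l**4 (T(l) = (l**2 + l**3*l) + 217 = (l**2 + l**4) + 217 = 217 + l**2 + l**4)
(T(c(5)) + 7465)/(41050 - 43648) = ((217 + (-6)**2 + (-6)**4) + 7465)/(41050 - 43648) = ((217 + 36 + 1296) + 7465)/(-2598) = (1549 + 7465)*(-1/2598) = 9014*(-1/2598) = -4507/1299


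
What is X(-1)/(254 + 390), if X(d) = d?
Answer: -1/644 ≈ -0.0015528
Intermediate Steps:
X(-1)/(254 + 390) = -1/(254 + 390) = -1/644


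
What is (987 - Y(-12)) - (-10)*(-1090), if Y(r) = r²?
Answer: -10057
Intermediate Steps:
(987 - Y(-12)) - (-10)*(-1090) = (987 - 1*(-12)²) - (-10)*(-1090) = (987 - 1*144) - 1*10900 = (987 - 144) - 10900 = 843 - 10900 = -10057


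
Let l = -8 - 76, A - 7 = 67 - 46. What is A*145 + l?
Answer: 3976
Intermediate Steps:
A = 28 (A = 7 + (67 - 46) = 7 + 21 = 28)
l = -84
A*145 + l = 28*145 - 84 = 4060 - 84 = 3976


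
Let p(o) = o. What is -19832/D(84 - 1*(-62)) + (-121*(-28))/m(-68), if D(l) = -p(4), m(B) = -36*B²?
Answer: 206331281/41616 ≈ 4958.0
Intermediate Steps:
D(l) = -4 (D(l) = -1*4 = -4)
-19832/D(84 - 1*(-62)) + (-121*(-28))/m(-68) = -19832/(-4) + (-121*(-28))/((-36*(-68)²)) = -19832*(-¼) + 3388/((-36*4624)) = 4958 + 3388/(-166464) = 4958 + 3388*(-1/166464) = 4958 - 847/41616 = 206331281/41616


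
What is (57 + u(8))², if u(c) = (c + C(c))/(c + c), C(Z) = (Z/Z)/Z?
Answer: 54184321/16384 ≈ 3307.1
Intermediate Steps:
C(Z) = 1/Z
u(c) = (c + 1/c)/(2*c) (u(c) = (c + 1/c)/(c + c) = (c + 1/c)/((2*c)) = (c + 1/c)*(1/(2*c)) = (c + 1/c)/(2*c))
(57 + u(8))² = (57 + (½)*(1 + 8²)/8²)² = (57 + (½)*(1/64)*(1 + 64))² = (57 + (½)*(1/64)*65)² = (57 + 65/128)² = (7361/128)² = 54184321/16384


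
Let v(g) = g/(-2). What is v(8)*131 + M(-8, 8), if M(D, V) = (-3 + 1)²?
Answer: -520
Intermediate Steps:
M(D, V) = 4 (M(D, V) = (-2)² = 4)
v(g) = -g/2 (v(g) = g*(-½) = -g/2)
v(8)*131 + M(-8, 8) = -½*8*131 + 4 = -4*131 + 4 = -524 + 4 = -520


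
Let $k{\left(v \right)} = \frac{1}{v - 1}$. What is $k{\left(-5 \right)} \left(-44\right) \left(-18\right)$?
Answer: $-132$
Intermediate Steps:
$k{\left(v \right)} = \frac{1}{-1 + v}$
$k{\left(-5 \right)} \left(-44\right) \left(-18\right) = \frac{1}{-1 - 5} \left(-44\right) \left(-18\right) = \frac{1}{-6} \left(-44\right) \left(-18\right) = \left(- \frac{1}{6}\right) \left(-44\right) \left(-18\right) = \frac{22}{3} \left(-18\right) = -132$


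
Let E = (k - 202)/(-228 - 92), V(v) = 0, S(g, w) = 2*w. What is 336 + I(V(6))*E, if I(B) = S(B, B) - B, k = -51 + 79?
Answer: 336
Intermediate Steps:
k = 28
E = 87/160 (E = (28 - 202)/(-228 - 92) = -174/(-320) = -174*(-1/320) = 87/160 ≈ 0.54375)
I(B) = B (I(B) = 2*B - B = B)
336 + I(V(6))*E = 336 + 0*(87/160) = 336 + 0 = 336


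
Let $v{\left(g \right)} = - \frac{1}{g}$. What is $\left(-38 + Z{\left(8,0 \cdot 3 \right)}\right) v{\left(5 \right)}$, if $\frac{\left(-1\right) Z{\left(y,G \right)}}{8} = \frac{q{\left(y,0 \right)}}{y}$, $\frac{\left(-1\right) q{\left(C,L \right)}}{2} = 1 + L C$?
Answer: $\frac{36}{5} \approx 7.2$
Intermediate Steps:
$q{\left(C,L \right)} = -2 - 2 C L$ ($q{\left(C,L \right)} = - 2 \left(1 + L C\right) = - 2 \left(1 + C L\right) = -2 - 2 C L$)
$Z{\left(y,G \right)} = \frac{16}{y}$ ($Z{\left(y,G \right)} = - 8 \frac{-2 - 2 y 0}{y} = - 8 \frac{-2 + 0}{y} = - 8 \left(- \frac{2}{y}\right) = \frac{16}{y}$)
$\left(-38 + Z{\left(8,0 \cdot 3 \right)}\right) v{\left(5 \right)} = \left(-38 + \frac{16}{8}\right) \left(- \frac{1}{5}\right) = \left(-38 + 16 \cdot \frac{1}{8}\right) \left(\left(-1\right) \frac{1}{5}\right) = \left(-38 + 2\right) \left(- \frac{1}{5}\right) = \left(-36\right) \left(- \frac{1}{5}\right) = \frac{36}{5}$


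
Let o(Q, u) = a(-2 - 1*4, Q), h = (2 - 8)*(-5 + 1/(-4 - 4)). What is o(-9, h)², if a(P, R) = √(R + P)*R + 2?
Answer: (2 - 9*I*√15)² ≈ -1211.0 - 139.43*I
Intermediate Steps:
a(P, R) = 2 + R*√(P + R) (a(P, R) = √(P + R)*R + 2 = R*√(P + R) + 2 = 2 + R*√(P + R))
h = 123/4 (h = -6*(-5 + 1/(-8)) = -6*(-5 - ⅛) = -6*(-41/8) = 123/4 ≈ 30.750)
o(Q, u) = 2 + Q*√(-6 + Q) (o(Q, u) = 2 + Q*√((-2 - 1*4) + Q) = 2 + Q*√((-2 - 4) + Q) = 2 + Q*√(-6 + Q))
o(-9, h)² = (2 - 9*√(-6 - 9))² = (2 - 9*I*√15)²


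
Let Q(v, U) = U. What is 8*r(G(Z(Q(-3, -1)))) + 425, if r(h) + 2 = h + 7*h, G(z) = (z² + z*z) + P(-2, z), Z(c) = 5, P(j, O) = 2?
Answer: 3737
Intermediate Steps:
G(z) = 2 + 2*z² (G(z) = (z² + z*z) + 2 = (z² + z²) + 2 = 2*z² + 2 = 2 + 2*z²)
r(h) = -2 + 8*h (r(h) = -2 + (h + 7*h) = -2 + 8*h)
8*r(G(Z(Q(-3, -1)))) + 425 = 8*(-2 + 8*(2 + 2*5²)) + 425 = 8*(-2 + 8*(2 + 2*25)) + 425 = 8*(-2 + 8*(2 + 50)) + 425 = 8*(-2 + 8*52) + 425 = 8*(-2 + 416) + 425 = 8*414 + 425 = 3312 + 425 = 3737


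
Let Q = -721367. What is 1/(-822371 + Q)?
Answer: -1/1543738 ≈ -6.4778e-7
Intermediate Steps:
1/(-822371 + Q) = 1/(-822371 - 721367) = 1/(-1543738) = -1/1543738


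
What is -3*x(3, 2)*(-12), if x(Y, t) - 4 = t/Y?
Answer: 168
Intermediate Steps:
x(Y, t) = 4 + t/Y
-3*x(3, 2)*(-12) = -3*(4 + 2/3)*(-12) = -3*(4 + 2*(⅓))*(-12) = -3*(4 + ⅔)*(-12) = -3*14/3*(-12) = -14*(-12) = 168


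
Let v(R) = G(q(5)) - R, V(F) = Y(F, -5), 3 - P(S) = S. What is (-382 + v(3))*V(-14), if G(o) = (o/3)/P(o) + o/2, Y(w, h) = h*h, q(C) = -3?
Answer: -29000/3 ≈ -9666.7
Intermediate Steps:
P(S) = 3 - S
Y(w, h) = h²
V(F) = 25 (V(F) = (-5)² = 25)
G(o) = o/2 + o/(3*(3 - o)) (G(o) = (o/3)/(3 - o) + o/2 = o/(3*(3 - o)) + o/2 = o/2 + o/(3*(3 - o)))
v(R) = -5/3 - R (v(R) = (⅙)*(-3)*(-11 + 3*(-3))/(-3 - 3) - R = (⅙)*(-3)*(-11 - 9)/(-6) - R = (⅙)*(-3)*(-⅙)*(-20) - R = -5/3 - R)
(-382 + v(3))*V(-14) = (-382 + (-5/3 - 1*3))*25 = (-382 + (-5/3 - 3))*25 = (-382 - 14/3)*25 = -1160/3*25 = -29000/3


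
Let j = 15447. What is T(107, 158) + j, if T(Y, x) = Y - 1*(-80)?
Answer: 15634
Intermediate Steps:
T(Y, x) = 80 + Y (T(Y, x) = Y + 80 = 80 + Y)
T(107, 158) + j = (80 + 107) + 15447 = 187 + 15447 = 15634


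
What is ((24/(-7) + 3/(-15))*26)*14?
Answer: -6604/5 ≈ -1320.8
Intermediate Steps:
((24/(-7) + 3/(-15))*26)*14 = ((24*(-⅐) + 3*(-1/15))*26)*14 = ((-24/7 - ⅕)*26)*14 = -127/35*26*14 = -3302/35*14 = -6604/5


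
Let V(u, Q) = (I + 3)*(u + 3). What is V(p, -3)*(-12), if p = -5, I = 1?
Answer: 96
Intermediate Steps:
V(u, Q) = 12 + 4*u (V(u, Q) = (1 + 3)*(u + 3) = 4*(3 + u) = 12 + 4*u)
V(p, -3)*(-12) = (12 + 4*(-5))*(-12) = (12 - 20)*(-12) = -8*(-12) = 96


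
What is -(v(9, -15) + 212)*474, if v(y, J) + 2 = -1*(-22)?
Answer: -109968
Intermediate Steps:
v(y, J) = 20 (v(y, J) = -2 - 1*(-22) = -2 + 22 = 20)
-(v(9, -15) + 212)*474 = -(20 + 212)*474 = -232*474 = -1*109968 = -109968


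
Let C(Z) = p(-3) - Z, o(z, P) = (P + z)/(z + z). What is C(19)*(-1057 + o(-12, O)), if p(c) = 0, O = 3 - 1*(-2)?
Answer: 481859/24 ≈ 20077.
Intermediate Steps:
O = 5 (O = 3 + 2 = 5)
o(z, P) = (P + z)/(2*z) (o(z, P) = (P + z)/((2*z)) = (P + z)*(1/(2*z)) = (P + z)/(2*z))
C(Z) = -Z (C(Z) = 0 - Z = -Z)
C(19)*(-1057 + o(-12, O)) = (-1*19)*(-1057 + (½)*(5 - 12)/(-12)) = -19*(-1057 + (½)*(-1/12)*(-7)) = -19*(-1057 + 7/24) = -19*(-25361/24) = 481859/24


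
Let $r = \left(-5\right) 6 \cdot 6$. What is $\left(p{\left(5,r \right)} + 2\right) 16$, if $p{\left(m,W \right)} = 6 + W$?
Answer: $-2752$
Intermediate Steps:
$r = -180$ ($r = \left(-30\right) 6 = -180$)
$\left(p{\left(5,r \right)} + 2\right) 16 = \left(\left(6 - 180\right) + 2\right) 16 = \left(-174 + 2\right) 16 = \left(-172\right) 16 = -2752$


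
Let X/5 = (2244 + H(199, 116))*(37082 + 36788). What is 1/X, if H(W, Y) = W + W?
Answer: 1/975822700 ≈ 1.0248e-9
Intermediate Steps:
H(W, Y) = 2*W
X = 975822700 (X = 5*((2244 + 2*199)*(37082 + 36788)) = 5*((2244 + 398)*73870) = 5*(2642*73870) = 5*195164540 = 975822700)
1/X = 1/975822700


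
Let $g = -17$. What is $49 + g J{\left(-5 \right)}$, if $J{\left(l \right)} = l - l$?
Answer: $49$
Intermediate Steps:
$J{\left(l \right)} = 0$
$49 + g J{\left(-5 \right)} = 49 - 0 = 49 + 0 = 49$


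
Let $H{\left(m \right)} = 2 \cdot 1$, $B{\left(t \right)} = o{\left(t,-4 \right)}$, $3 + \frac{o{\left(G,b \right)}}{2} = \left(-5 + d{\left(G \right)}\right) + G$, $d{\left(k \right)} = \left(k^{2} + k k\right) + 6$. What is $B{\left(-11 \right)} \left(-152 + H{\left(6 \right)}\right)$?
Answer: $-68700$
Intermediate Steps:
$d{\left(k \right)} = 6 + 2 k^{2}$ ($d{\left(k \right)} = \left(k^{2} + k^{2}\right) + 6 = 2 k^{2} + 6 = 6 + 2 k^{2}$)
$o{\left(G,b \right)} = -4 + 2 G + 4 G^{2}$ ($o{\left(G,b \right)} = -6 + 2 \left(\left(-5 + \left(6 + 2 G^{2}\right)\right) + G\right) = -6 + 2 \left(\left(1 + 2 G^{2}\right) + G\right) = -6 + 2 \left(1 + G + 2 G^{2}\right) = -6 + \left(2 + 2 G + 4 G^{2}\right) = -4 + 2 G + 4 G^{2}$)
$B{\left(t \right)} = -4 + 2 t + 4 t^{2}$
$H{\left(m \right)} = 2$
$B{\left(-11 \right)} \left(-152 + H{\left(6 \right)}\right) = \left(-4 + 2 \left(-11\right) + 4 \left(-11\right)^{2}\right) \left(-152 + 2\right) = \left(-4 - 22 + 4 \cdot 121\right) \left(-150\right) = \left(-4 - 22 + 484\right) \left(-150\right) = 458 \left(-150\right) = -68700$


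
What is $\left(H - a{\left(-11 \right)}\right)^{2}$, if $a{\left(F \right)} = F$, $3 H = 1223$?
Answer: $\frac{1577536}{9} \approx 1.7528 \cdot 10^{5}$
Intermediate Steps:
$H = \frac{1223}{3}$ ($H = \frac{1}{3} \cdot 1223 = \frac{1223}{3} \approx 407.67$)
$\left(H - a{\left(-11 \right)}\right)^{2} = \left(\frac{1223}{3} - -11\right)^{2} = \left(\frac{1223}{3} + 11\right)^{2} = \left(\frac{1256}{3}\right)^{2} = \frac{1577536}{9}$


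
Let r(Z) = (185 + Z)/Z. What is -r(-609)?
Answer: -424/609 ≈ -0.69622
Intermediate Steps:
r(Z) = (185 + Z)/Z
-r(-609) = -(185 - 609)/(-609) = -(-1)*(-424)/609 = -1*424/609 = -424/609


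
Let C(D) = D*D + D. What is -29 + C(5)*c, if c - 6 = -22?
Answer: -509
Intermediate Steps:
c = -16 (c = 6 - 22 = -16)
C(D) = D + D**2 (C(D) = D**2 + D = D + D**2)
-29 + C(5)*c = -29 + (5*(1 + 5))*(-16) = -29 + (5*6)*(-16) = -29 + 30*(-16) = -29 - 480 = -509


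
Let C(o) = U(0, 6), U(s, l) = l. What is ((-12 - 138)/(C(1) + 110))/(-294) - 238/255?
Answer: -79201/85260 ≈ -0.92894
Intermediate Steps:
C(o) = 6
((-12 - 138)/(C(1) + 110))/(-294) - 238/255 = ((-12 - 138)/(6 + 110))/(-294) - 238/255 = -150/116*(-1/294) - 238*1/255 = -150*1/116*(-1/294) - 14/15 = -75/58*(-1/294) - 14/15 = 25/5684 - 14/15 = -79201/85260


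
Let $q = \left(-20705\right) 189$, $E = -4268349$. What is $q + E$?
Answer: $-8181594$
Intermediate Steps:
$q = -3913245$
$q + E = -3913245 - 4268349 = -8181594$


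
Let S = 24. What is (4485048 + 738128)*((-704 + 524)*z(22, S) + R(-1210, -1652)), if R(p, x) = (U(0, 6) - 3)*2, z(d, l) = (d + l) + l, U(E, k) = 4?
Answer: -65801571248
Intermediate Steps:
z(d, l) = d + 2*l
R(p, x) = 2 (R(p, x) = (4 - 3)*2 = 1*2 = 2)
(4485048 + 738128)*((-704 + 524)*z(22, S) + R(-1210, -1652)) = (4485048 + 738128)*((-704 + 524)*(22 + 2*24) + 2) = 5223176*(-180*(22 + 48) + 2) = 5223176*(-180*70 + 2) = 5223176*(-12600 + 2) = 5223176*(-12598) = -65801571248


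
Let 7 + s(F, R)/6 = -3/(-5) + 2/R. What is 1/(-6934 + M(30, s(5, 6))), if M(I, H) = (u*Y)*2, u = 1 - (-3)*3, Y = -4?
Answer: -1/7014 ≈ -0.00014257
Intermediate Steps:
s(F, R) = -192/5 + 12/R (s(F, R) = -42 + 6*(-3/(-5) + 2/R) = -42 + 6*(-3*(-⅕) + 2/R) = -42 + 6*(⅗ + 2/R) = -42 + (18/5 + 12/R) = -192/5 + 12/R)
u = 10 (u = 1 - 3*(-3) = 1 + 9 = 10)
M(I, H) = -80 (M(I, H) = (10*(-4))*2 = -40*2 = -80)
1/(-6934 + M(30, s(5, 6))) = 1/(-6934 - 80) = 1/(-7014) = -1/7014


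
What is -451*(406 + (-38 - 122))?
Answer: -110946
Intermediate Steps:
-451*(406 + (-38 - 122)) = -451*(406 - 160) = -451*246 = -110946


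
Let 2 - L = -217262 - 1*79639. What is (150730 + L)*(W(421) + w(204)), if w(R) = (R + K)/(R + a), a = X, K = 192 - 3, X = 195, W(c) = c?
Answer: 25122954492/133 ≈ 1.8889e+8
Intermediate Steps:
L = 296903 (L = 2 - (-217262 - 1*79639) = 2 - (-217262 - 79639) = 2 - 1*(-296901) = 2 + 296901 = 296903)
K = 189
a = 195
w(R) = (189 + R)/(195 + R) (w(R) = (R + 189)/(R + 195) = (189 + R)/(195 + R))
(150730 + L)*(W(421) + w(204)) = (150730 + 296903)*(421 + (189 + 204)/(195 + 204)) = 447633*(421 + 393/399) = 447633*(421 + (1/399)*393) = 447633*(421 + 131/133) = 447633*(56124/133) = 25122954492/133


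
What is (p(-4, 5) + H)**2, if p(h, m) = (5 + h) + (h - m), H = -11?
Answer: 361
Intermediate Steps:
p(h, m) = 5 - m + 2*h
(p(-4, 5) + H)**2 = ((5 - 1*5 + 2*(-4)) - 11)**2 = ((5 - 5 - 8) - 11)**2 = (-8 - 11)**2 = (-19)**2 = 361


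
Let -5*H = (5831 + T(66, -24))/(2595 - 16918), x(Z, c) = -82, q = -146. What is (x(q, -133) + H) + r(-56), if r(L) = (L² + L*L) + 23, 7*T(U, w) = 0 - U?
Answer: 3114648716/501305 ≈ 6213.1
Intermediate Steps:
T(U, w) = -U/7 (T(U, w) = (0 - U)/7 = (-U)/7 = -U/7)
r(L) = 23 + 2*L² (r(L) = (L² + L²) + 23 = 2*L² + 23 = 23 + 2*L²)
H = 40751/501305 (H = -(5831 - ⅐*66)/(5*(2595 - 16918)) = -(5831 - 66/7)/(5*(-14323)) = -40751*(-1)/(35*14323) = -⅕*(-40751/100261) = 40751/501305 ≈ 0.081290)
(x(q, -133) + H) + r(-56) = (-82 + 40751/501305) + (23 + 2*(-56)²) = -41066259/501305 + (23 + 2*3136) = -41066259/501305 + (23 + 6272) = -41066259/501305 + 6295 = 3114648716/501305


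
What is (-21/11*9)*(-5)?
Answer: 945/11 ≈ 85.909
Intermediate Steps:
(-21/11*9)*(-5) = (-21*1/11*9)*(-5) = -21/11*9*(-5) = -189/11*(-5) = 945/11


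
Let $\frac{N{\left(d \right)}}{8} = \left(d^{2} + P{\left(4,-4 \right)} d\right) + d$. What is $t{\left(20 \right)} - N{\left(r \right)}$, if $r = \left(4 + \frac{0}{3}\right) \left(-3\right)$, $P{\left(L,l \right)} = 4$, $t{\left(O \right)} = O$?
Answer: $-652$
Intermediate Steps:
$r = -12$ ($r = \left(4 + 0 \cdot \frac{1}{3}\right) \left(-3\right) = \left(4 + 0\right) \left(-3\right) = 4 \left(-3\right) = -12$)
$N{\left(d \right)} = 8 d^{2} + 40 d$ ($N{\left(d \right)} = 8 \left(\left(d^{2} + 4 d\right) + d\right) = 8 \left(d^{2} + 5 d\right) = 8 d^{2} + 40 d$)
$t{\left(20 \right)} - N{\left(r \right)} = 20 - 8 \left(-12\right) \left(5 - 12\right) = 20 - 8 \left(-12\right) \left(-7\right) = 20 - 672 = -652$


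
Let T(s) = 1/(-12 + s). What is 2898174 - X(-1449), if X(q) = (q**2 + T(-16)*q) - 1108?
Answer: 3198517/4 ≈ 7.9963e+5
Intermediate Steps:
X(q) = -1108 + q**2 - q/28 (X(q) = (q**2 + q/(-12 - 16)) - 1108 = (q**2 + q/(-28)) - 1108 = (q**2 - q/28) - 1108 = -1108 + q**2 - q/28)
2898174 - X(-1449) = 2898174 - (-1108 + (-1449)**2 - 1/28*(-1449)) = 2898174 - (-1108 + 2099601 + 207/4) = 2898174 - 1*8394179/4 = 2898174 - 8394179/4 = 3198517/4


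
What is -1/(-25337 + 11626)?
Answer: 1/13711 ≈ 7.2934e-5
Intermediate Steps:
-1/(-25337 + 11626) = -1/(-13711) = -1*(-1/13711) = 1/13711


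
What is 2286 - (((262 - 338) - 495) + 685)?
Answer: 2172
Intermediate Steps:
2286 - (((262 - 338) - 495) + 685) = 2286 - ((-76 - 495) + 685) = 2286 - (-571 + 685) = 2286 - 1*114 = 2286 - 114 = 2172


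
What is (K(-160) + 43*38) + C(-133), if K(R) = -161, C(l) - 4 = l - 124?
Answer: 1220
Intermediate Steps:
C(l) = -120 + l (C(l) = 4 + (l - 124) = 4 + (-124 + l) = -120 + l)
(K(-160) + 43*38) + C(-133) = (-161 + 43*38) + (-120 - 133) = (-161 + 1634) - 253 = 1473 - 253 = 1220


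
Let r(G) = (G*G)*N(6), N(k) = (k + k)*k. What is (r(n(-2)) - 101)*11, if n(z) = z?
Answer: 2057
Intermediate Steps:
N(k) = 2*k² (N(k) = (2*k)*k = 2*k²)
r(G) = 72*G² (r(G) = (G*G)*(2*6²) = G²*(2*36) = G²*72 = 72*G²)
(r(n(-2)) - 101)*11 = (72*(-2)² - 101)*11 = (72*4 - 101)*11 = (288 - 101)*11 = 187*11 = 2057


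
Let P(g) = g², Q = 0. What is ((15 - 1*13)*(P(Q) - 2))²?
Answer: 16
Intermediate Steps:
((15 - 1*13)*(P(Q) - 2))² = ((15 - 1*13)*(0² - 2))² = ((15 - 13)*(0 - 2))² = (2*(-2))² = (-4)² = 16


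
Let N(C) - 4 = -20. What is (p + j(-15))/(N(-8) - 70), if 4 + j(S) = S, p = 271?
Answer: -126/43 ≈ -2.9302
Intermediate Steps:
j(S) = -4 + S
N(C) = -16 (N(C) = 4 - 20 = -16)
(p + j(-15))/(N(-8) - 70) = (271 + (-4 - 15))/(-16 - 70) = (271 - 19)/(-86) = 252*(-1/86) = -126/43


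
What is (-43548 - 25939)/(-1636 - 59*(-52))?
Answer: -69487/1432 ≈ -48.524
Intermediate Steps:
(-43548 - 25939)/(-1636 - 59*(-52)) = -69487/(-1636 + 3068) = -69487/1432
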